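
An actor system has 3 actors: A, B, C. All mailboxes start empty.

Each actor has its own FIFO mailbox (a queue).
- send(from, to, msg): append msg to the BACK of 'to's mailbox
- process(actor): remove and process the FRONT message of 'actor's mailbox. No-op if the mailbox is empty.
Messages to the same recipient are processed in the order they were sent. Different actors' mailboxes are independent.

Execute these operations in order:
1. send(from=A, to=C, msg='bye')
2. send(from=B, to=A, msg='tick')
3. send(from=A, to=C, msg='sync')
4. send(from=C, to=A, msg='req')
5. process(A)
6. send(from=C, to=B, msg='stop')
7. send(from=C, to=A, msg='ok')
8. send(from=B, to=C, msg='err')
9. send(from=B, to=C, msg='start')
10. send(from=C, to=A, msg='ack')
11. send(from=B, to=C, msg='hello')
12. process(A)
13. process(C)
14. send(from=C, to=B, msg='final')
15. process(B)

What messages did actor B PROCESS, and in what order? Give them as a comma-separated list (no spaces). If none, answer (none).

Answer: stop

Derivation:
After 1 (send(from=A, to=C, msg='bye')): A:[] B:[] C:[bye]
After 2 (send(from=B, to=A, msg='tick')): A:[tick] B:[] C:[bye]
After 3 (send(from=A, to=C, msg='sync')): A:[tick] B:[] C:[bye,sync]
After 4 (send(from=C, to=A, msg='req')): A:[tick,req] B:[] C:[bye,sync]
After 5 (process(A)): A:[req] B:[] C:[bye,sync]
After 6 (send(from=C, to=B, msg='stop')): A:[req] B:[stop] C:[bye,sync]
After 7 (send(from=C, to=A, msg='ok')): A:[req,ok] B:[stop] C:[bye,sync]
After 8 (send(from=B, to=C, msg='err')): A:[req,ok] B:[stop] C:[bye,sync,err]
After 9 (send(from=B, to=C, msg='start')): A:[req,ok] B:[stop] C:[bye,sync,err,start]
After 10 (send(from=C, to=A, msg='ack')): A:[req,ok,ack] B:[stop] C:[bye,sync,err,start]
After 11 (send(from=B, to=C, msg='hello')): A:[req,ok,ack] B:[stop] C:[bye,sync,err,start,hello]
After 12 (process(A)): A:[ok,ack] B:[stop] C:[bye,sync,err,start,hello]
After 13 (process(C)): A:[ok,ack] B:[stop] C:[sync,err,start,hello]
After 14 (send(from=C, to=B, msg='final')): A:[ok,ack] B:[stop,final] C:[sync,err,start,hello]
After 15 (process(B)): A:[ok,ack] B:[final] C:[sync,err,start,hello]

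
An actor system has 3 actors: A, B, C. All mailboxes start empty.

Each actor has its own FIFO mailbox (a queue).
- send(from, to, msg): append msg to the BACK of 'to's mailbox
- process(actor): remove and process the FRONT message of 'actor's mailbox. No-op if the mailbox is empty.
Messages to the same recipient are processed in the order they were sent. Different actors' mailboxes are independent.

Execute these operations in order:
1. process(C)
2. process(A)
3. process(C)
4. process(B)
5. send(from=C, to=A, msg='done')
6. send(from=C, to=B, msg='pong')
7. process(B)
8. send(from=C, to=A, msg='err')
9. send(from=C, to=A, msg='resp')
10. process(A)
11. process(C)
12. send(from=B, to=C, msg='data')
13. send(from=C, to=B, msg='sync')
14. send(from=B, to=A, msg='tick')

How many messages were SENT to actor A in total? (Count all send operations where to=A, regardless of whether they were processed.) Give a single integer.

After 1 (process(C)): A:[] B:[] C:[]
After 2 (process(A)): A:[] B:[] C:[]
After 3 (process(C)): A:[] B:[] C:[]
After 4 (process(B)): A:[] B:[] C:[]
After 5 (send(from=C, to=A, msg='done')): A:[done] B:[] C:[]
After 6 (send(from=C, to=B, msg='pong')): A:[done] B:[pong] C:[]
After 7 (process(B)): A:[done] B:[] C:[]
After 8 (send(from=C, to=A, msg='err')): A:[done,err] B:[] C:[]
After 9 (send(from=C, to=A, msg='resp')): A:[done,err,resp] B:[] C:[]
After 10 (process(A)): A:[err,resp] B:[] C:[]
After 11 (process(C)): A:[err,resp] B:[] C:[]
After 12 (send(from=B, to=C, msg='data')): A:[err,resp] B:[] C:[data]
After 13 (send(from=C, to=B, msg='sync')): A:[err,resp] B:[sync] C:[data]
After 14 (send(from=B, to=A, msg='tick')): A:[err,resp,tick] B:[sync] C:[data]

Answer: 4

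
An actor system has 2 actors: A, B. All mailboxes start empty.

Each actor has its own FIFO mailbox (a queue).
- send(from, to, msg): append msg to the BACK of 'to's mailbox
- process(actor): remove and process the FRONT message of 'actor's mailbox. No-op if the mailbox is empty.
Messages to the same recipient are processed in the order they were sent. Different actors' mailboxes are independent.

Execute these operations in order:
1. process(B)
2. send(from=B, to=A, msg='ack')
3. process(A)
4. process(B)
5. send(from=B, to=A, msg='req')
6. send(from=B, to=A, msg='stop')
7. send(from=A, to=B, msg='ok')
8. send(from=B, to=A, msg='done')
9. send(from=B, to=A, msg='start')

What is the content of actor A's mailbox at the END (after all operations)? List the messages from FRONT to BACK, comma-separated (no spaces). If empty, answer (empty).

After 1 (process(B)): A:[] B:[]
After 2 (send(from=B, to=A, msg='ack')): A:[ack] B:[]
After 3 (process(A)): A:[] B:[]
After 4 (process(B)): A:[] B:[]
After 5 (send(from=B, to=A, msg='req')): A:[req] B:[]
After 6 (send(from=B, to=A, msg='stop')): A:[req,stop] B:[]
After 7 (send(from=A, to=B, msg='ok')): A:[req,stop] B:[ok]
After 8 (send(from=B, to=A, msg='done')): A:[req,stop,done] B:[ok]
After 9 (send(from=B, to=A, msg='start')): A:[req,stop,done,start] B:[ok]

Answer: req,stop,done,start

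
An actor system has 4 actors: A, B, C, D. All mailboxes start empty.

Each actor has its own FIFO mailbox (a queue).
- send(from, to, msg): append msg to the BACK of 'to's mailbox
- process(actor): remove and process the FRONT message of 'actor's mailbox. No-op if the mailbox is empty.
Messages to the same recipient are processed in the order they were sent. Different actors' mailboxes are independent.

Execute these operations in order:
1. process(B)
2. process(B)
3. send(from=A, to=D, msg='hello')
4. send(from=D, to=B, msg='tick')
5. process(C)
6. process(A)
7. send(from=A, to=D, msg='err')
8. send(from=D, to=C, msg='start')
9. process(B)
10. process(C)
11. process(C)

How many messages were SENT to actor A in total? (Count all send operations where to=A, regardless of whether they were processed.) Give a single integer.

After 1 (process(B)): A:[] B:[] C:[] D:[]
After 2 (process(B)): A:[] B:[] C:[] D:[]
After 3 (send(from=A, to=D, msg='hello')): A:[] B:[] C:[] D:[hello]
After 4 (send(from=D, to=B, msg='tick')): A:[] B:[tick] C:[] D:[hello]
After 5 (process(C)): A:[] B:[tick] C:[] D:[hello]
After 6 (process(A)): A:[] B:[tick] C:[] D:[hello]
After 7 (send(from=A, to=D, msg='err')): A:[] B:[tick] C:[] D:[hello,err]
After 8 (send(from=D, to=C, msg='start')): A:[] B:[tick] C:[start] D:[hello,err]
After 9 (process(B)): A:[] B:[] C:[start] D:[hello,err]
After 10 (process(C)): A:[] B:[] C:[] D:[hello,err]
After 11 (process(C)): A:[] B:[] C:[] D:[hello,err]

Answer: 0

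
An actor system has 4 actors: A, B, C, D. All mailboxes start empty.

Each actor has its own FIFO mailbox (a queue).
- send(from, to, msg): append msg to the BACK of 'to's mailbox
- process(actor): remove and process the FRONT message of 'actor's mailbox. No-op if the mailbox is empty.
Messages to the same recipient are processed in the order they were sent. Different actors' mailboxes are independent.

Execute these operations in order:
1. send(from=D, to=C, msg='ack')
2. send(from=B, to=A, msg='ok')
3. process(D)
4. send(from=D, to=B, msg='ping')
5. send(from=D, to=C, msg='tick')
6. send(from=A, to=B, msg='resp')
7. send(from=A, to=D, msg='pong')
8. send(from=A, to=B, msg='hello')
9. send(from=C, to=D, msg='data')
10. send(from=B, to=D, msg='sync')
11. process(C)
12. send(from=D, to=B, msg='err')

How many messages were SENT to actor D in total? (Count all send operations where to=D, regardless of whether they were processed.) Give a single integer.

After 1 (send(from=D, to=C, msg='ack')): A:[] B:[] C:[ack] D:[]
After 2 (send(from=B, to=A, msg='ok')): A:[ok] B:[] C:[ack] D:[]
After 3 (process(D)): A:[ok] B:[] C:[ack] D:[]
After 4 (send(from=D, to=B, msg='ping')): A:[ok] B:[ping] C:[ack] D:[]
After 5 (send(from=D, to=C, msg='tick')): A:[ok] B:[ping] C:[ack,tick] D:[]
After 6 (send(from=A, to=B, msg='resp')): A:[ok] B:[ping,resp] C:[ack,tick] D:[]
After 7 (send(from=A, to=D, msg='pong')): A:[ok] B:[ping,resp] C:[ack,tick] D:[pong]
After 8 (send(from=A, to=B, msg='hello')): A:[ok] B:[ping,resp,hello] C:[ack,tick] D:[pong]
After 9 (send(from=C, to=D, msg='data')): A:[ok] B:[ping,resp,hello] C:[ack,tick] D:[pong,data]
After 10 (send(from=B, to=D, msg='sync')): A:[ok] B:[ping,resp,hello] C:[ack,tick] D:[pong,data,sync]
After 11 (process(C)): A:[ok] B:[ping,resp,hello] C:[tick] D:[pong,data,sync]
After 12 (send(from=D, to=B, msg='err')): A:[ok] B:[ping,resp,hello,err] C:[tick] D:[pong,data,sync]

Answer: 3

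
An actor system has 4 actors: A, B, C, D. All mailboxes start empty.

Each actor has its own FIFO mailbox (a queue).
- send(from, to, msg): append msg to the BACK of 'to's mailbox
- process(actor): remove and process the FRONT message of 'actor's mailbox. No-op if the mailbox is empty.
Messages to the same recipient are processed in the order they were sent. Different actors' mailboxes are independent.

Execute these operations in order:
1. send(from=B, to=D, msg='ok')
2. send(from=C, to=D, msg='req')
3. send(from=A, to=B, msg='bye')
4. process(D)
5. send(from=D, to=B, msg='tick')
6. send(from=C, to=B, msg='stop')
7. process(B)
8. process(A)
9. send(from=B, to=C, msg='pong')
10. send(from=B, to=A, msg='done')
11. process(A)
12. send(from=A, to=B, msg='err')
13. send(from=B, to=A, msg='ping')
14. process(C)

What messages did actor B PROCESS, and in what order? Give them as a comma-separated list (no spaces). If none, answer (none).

Answer: bye

Derivation:
After 1 (send(from=B, to=D, msg='ok')): A:[] B:[] C:[] D:[ok]
After 2 (send(from=C, to=D, msg='req')): A:[] B:[] C:[] D:[ok,req]
After 3 (send(from=A, to=B, msg='bye')): A:[] B:[bye] C:[] D:[ok,req]
After 4 (process(D)): A:[] B:[bye] C:[] D:[req]
After 5 (send(from=D, to=B, msg='tick')): A:[] B:[bye,tick] C:[] D:[req]
After 6 (send(from=C, to=B, msg='stop')): A:[] B:[bye,tick,stop] C:[] D:[req]
After 7 (process(B)): A:[] B:[tick,stop] C:[] D:[req]
After 8 (process(A)): A:[] B:[tick,stop] C:[] D:[req]
After 9 (send(from=B, to=C, msg='pong')): A:[] B:[tick,stop] C:[pong] D:[req]
After 10 (send(from=B, to=A, msg='done')): A:[done] B:[tick,stop] C:[pong] D:[req]
After 11 (process(A)): A:[] B:[tick,stop] C:[pong] D:[req]
After 12 (send(from=A, to=B, msg='err')): A:[] B:[tick,stop,err] C:[pong] D:[req]
After 13 (send(from=B, to=A, msg='ping')): A:[ping] B:[tick,stop,err] C:[pong] D:[req]
After 14 (process(C)): A:[ping] B:[tick,stop,err] C:[] D:[req]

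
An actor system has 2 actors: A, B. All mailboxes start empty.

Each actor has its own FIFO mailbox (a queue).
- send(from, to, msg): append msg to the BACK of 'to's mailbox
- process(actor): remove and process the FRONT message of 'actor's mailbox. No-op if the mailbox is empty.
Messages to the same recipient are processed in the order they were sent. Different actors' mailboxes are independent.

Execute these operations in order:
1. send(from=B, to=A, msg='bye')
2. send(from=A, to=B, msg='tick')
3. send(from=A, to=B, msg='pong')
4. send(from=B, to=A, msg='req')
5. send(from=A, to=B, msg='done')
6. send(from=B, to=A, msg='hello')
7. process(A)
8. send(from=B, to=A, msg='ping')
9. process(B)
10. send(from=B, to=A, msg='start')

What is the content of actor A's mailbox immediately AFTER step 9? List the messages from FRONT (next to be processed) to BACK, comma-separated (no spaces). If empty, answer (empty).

After 1 (send(from=B, to=A, msg='bye')): A:[bye] B:[]
After 2 (send(from=A, to=B, msg='tick')): A:[bye] B:[tick]
After 3 (send(from=A, to=B, msg='pong')): A:[bye] B:[tick,pong]
After 4 (send(from=B, to=A, msg='req')): A:[bye,req] B:[tick,pong]
After 5 (send(from=A, to=B, msg='done')): A:[bye,req] B:[tick,pong,done]
After 6 (send(from=B, to=A, msg='hello')): A:[bye,req,hello] B:[tick,pong,done]
After 7 (process(A)): A:[req,hello] B:[tick,pong,done]
After 8 (send(from=B, to=A, msg='ping')): A:[req,hello,ping] B:[tick,pong,done]
After 9 (process(B)): A:[req,hello,ping] B:[pong,done]

req,hello,ping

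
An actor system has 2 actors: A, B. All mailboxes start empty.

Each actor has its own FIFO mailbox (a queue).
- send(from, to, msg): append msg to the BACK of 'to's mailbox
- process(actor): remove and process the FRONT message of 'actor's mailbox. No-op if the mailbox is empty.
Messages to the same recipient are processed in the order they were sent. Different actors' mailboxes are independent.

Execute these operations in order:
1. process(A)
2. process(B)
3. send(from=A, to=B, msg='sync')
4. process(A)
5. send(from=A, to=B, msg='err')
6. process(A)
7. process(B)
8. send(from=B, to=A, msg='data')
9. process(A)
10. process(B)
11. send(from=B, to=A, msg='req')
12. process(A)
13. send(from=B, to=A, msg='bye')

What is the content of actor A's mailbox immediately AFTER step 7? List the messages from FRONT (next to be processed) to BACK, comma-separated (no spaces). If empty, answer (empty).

After 1 (process(A)): A:[] B:[]
After 2 (process(B)): A:[] B:[]
After 3 (send(from=A, to=B, msg='sync')): A:[] B:[sync]
After 4 (process(A)): A:[] B:[sync]
After 5 (send(from=A, to=B, msg='err')): A:[] B:[sync,err]
After 6 (process(A)): A:[] B:[sync,err]
After 7 (process(B)): A:[] B:[err]

(empty)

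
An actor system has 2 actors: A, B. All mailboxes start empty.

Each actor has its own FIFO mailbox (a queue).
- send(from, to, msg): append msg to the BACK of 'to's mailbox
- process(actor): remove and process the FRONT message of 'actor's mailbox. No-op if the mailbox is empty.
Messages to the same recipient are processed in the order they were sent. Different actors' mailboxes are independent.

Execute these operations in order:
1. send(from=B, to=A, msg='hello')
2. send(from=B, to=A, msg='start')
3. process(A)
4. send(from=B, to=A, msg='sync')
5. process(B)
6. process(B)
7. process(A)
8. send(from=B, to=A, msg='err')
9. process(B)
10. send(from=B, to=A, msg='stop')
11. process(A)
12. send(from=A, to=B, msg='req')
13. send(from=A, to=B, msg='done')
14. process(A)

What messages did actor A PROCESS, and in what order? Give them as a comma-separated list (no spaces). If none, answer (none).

Answer: hello,start,sync,err

Derivation:
After 1 (send(from=B, to=A, msg='hello')): A:[hello] B:[]
After 2 (send(from=B, to=A, msg='start')): A:[hello,start] B:[]
After 3 (process(A)): A:[start] B:[]
After 4 (send(from=B, to=A, msg='sync')): A:[start,sync] B:[]
After 5 (process(B)): A:[start,sync] B:[]
After 6 (process(B)): A:[start,sync] B:[]
After 7 (process(A)): A:[sync] B:[]
After 8 (send(from=B, to=A, msg='err')): A:[sync,err] B:[]
After 9 (process(B)): A:[sync,err] B:[]
After 10 (send(from=B, to=A, msg='stop')): A:[sync,err,stop] B:[]
After 11 (process(A)): A:[err,stop] B:[]
After 12 (send(from=A, to=B, msg='req')): A:[err,stop] B:[req]
After 13 (send(from=A, to=B, msg='done')): A:[err,stop] B:[req,done]
After 14 (process(A)): A:[stop] B:[req,done]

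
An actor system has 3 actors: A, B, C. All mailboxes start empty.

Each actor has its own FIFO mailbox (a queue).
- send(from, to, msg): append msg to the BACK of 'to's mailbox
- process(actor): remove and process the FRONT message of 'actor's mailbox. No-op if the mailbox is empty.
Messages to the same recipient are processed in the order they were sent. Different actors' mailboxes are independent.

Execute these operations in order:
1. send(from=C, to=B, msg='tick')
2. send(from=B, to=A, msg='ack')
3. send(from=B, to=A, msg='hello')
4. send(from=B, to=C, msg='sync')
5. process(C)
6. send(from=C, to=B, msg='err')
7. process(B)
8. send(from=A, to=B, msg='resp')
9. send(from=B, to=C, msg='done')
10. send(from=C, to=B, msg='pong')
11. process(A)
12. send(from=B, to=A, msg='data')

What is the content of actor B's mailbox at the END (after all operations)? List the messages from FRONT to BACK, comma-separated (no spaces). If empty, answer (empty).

After 1 (send(from=C, to=B, msg='tick')): A:[] B:[tick] C:[]
After 2 (send(from=B, to=A, msg='ack')): A:[ack] B:[tick] C:[]
After 3 (send(from=B, to=A, msg='hello')): A:[ack,hello] B:[tick] C:[]
After 4 (send(from=B, to=C, msg='sync')): A:[ack,hello] B:[tick] C:[sync]
After 5 (process(C)): A:[ack,hello] B:[tick] C:[]
After 6 (send(from=C, to=B, msg='err')): A:[ack,hello] B:[tick,err] C:[]
After 7 (process(B)): A:[ack,hello] B:[err] C:[]
After 8 (send(from=A, to=B, msg='resp')): A:[ack,hello] B:[err,resp] C:[]
After 9 (send(from=B, to=C, msg='done')): A:[ack,hello] B:[err,resp] C:[done]
After 10 (send(from=C, to=B, msg='pong')): A:[ack,hello] B:[err,resp,pong] C:[done]
After 11 (process(A)): A:[hello] B:[err,resp,pong] C:[done]
After 12 (send(from=B, to=A, msg='data')): A:[hello,data] B:[err,resp,pong] C:[done]

Answer: err,resp,pong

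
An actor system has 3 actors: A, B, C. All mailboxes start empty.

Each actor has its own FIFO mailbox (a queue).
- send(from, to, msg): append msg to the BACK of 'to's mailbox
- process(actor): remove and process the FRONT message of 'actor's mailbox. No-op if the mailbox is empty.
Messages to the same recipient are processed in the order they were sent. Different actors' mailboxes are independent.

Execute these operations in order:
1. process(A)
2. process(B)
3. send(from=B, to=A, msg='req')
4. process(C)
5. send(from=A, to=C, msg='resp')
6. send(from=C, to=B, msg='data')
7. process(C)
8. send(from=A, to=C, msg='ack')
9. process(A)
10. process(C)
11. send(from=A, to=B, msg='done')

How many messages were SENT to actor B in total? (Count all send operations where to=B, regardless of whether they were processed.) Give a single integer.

After 1 (process(A)): A:[] B:[] C:[]
After 2 (process(B)): A:[] B:[] C:[]
After 3 (send(from=B, to=A, msg='req')): A:[req] B:[] C:[]
After 4 (process(C)): A:[req] B:[] C:[]
After 5 (send(from=A, to=C, msg='resp')): A:[req] B:[] C:[resp]
After 6 (send(from=C, to=B, msg='data')): A:[req] B:[data] C:[resp]
After 7 (process(C)): A:[req] B:[data] C:[]
After 8 (send(from=A, to=C, msg='ack')): A:[req] B:[data] C:[ack]
After 9 (process(A)): A:[] B:[data] C:[ack]
After 10 (process(C)): A:[] B:[data] C:[]
After 11 (send(from=A, to=B, msg='done')): A:[] B:[data,done] C:[]

Answer: 2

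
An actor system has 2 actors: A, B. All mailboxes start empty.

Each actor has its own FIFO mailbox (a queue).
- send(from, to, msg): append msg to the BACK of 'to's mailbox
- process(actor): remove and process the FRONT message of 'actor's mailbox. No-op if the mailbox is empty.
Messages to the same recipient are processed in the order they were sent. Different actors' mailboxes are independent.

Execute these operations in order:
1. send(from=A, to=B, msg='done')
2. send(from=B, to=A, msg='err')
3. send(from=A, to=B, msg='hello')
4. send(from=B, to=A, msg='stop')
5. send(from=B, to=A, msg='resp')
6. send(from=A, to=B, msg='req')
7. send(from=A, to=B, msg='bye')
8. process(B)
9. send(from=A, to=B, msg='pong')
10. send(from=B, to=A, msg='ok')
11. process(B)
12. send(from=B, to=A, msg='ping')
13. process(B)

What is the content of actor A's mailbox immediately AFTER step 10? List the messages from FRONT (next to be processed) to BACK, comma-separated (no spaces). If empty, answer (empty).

After 1 (send(from=A, to=B, msg='done')): A:[] B:[done]
After 2 (send(from=B, to=A, msg='err')): A:[err] B:[done]
After 3 (send(from=A, to=B, msg='hello')): A:[err] B:[done,hello]
After 4 (send(from=B, to=A, msg='stop')): A:[err,stop] B:[done,hello]
After 5 (send(from=B, to=A, msg='resp')): A:[err,stop,resp] B:[done,hello]
After 6 (send(from=A, to=B, msg='req')): A:[err,stop,resp] B:[done,hello,req]
After 7 (send(from=A, to=B, msg='bye')): A:[err,stop,resp] B:[done,hello,req,bye]
After 8 (process(B)): A:[err,stop,resp] B:[hello,req,bye]
After 9 (send(from=A, to=B, msg='pong')): A:[err,stop,resp] B:[hello,req,bye,pong]
After 10 (send(from=B, to=A, msg='ok')): A:[err,stop,resp,ok] B:[hello,req,bye,pong]

err,stop,resp,ok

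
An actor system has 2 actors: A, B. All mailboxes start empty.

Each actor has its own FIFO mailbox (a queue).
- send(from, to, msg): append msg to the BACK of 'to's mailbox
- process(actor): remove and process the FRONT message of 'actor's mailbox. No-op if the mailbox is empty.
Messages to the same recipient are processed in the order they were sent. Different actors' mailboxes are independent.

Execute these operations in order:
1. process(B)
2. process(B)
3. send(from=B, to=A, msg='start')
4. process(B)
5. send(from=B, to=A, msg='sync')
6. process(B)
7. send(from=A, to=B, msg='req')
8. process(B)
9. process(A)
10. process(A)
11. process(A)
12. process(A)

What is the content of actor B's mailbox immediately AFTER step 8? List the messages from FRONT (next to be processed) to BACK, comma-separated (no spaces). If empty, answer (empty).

After 1 (process(B)): A:[] B:[]
After 2 (process(B)): A:[] B:[]
After 3 (send(from=B, to=A, msg='start')): A:[start] B:[]
After 4 (process(B)): A:[start] B:[]
After 5 (send(from=B, to=A, msg='sync')): A:[start,sync] B:[]
After 6 (process(B)): A:[start,sync] B:[]
After 7 (send(from=A, to=B, msg='req')): A:[start,sync] B:[req]
After 8 (process(B)): A:[start,sync] B:[]

(empty)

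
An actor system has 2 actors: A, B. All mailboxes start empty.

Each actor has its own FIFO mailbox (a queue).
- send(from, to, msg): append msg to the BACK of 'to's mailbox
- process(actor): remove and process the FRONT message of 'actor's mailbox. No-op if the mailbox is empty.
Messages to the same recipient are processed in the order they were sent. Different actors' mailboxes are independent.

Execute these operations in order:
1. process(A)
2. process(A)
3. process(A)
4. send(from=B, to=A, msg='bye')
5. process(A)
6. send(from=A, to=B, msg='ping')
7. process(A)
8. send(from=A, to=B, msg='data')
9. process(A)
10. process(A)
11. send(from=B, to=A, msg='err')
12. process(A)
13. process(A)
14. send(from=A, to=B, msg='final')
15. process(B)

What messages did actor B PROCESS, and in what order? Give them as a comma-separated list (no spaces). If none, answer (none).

After 1 (process(A)): A:[] B:[]
After 2 (process(A)): A:[] B:[]
After 3 (process(A)): A:[] B:[]
After 4 (send(from=B, to=A, msg='bye')): A:[bye] B:[]
After 5 (process(A)): A:[] B:[]
After 6 (send(from=A, to=B, msg='ping')): A:[] B:[ping]
After 7 (process(A)): A:[] B:[ping]
After 8 (send(from=A, to=B, msg='data')): A:[] B:[ping,data]
After 9 (process(A)): A:[] B:[ping,data]
After 10 (process(A)): A:[] B:[ping,data]
After 11 (send(from=B, to=A, msg='err')): A:[err] B:[ping,data]
After 12 (process(A)): A:[] B:[ping,data]
After 13 (process(A)): A:[] B:[ping,data]
After 14 (send(from=A, to=B, msg='final')): A:[] B:[ping,data,final]
After 15 (process(B)): A:[] B:[data,final]

Answer: ping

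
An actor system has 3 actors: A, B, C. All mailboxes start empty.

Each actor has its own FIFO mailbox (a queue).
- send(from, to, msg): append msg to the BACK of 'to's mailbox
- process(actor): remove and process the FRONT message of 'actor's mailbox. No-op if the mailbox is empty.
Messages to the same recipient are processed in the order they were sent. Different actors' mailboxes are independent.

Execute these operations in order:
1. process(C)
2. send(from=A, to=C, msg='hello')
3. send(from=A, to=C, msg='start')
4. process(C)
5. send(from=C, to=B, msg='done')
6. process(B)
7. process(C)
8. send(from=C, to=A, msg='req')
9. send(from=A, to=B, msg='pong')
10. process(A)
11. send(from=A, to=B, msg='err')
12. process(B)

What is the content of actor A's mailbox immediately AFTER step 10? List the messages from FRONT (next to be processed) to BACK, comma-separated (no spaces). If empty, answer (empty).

After 1 (process(C)): A:[] B:[] C:[]
After 2 (send(from=A, to=C, msg='hello')): A:[] B:[] C:[hello]
After 3 (send(from=A, to=C, msg='start')): A:[] B:[] C:[hello,start]
After 4 (process(C)): A:[] B:[] C:[start]
After 5 (send(from=C, to=B, msg='done')): A:[] B:[done] C:[start]
After 6 (process(B)): A:[] B:[] C:[start]
After 7 (process(C)): A:[] B:[] C:[]
After 8 (send(from=C, to=A, msg='req')): A:[req] B:[] C:[]
After 9 (send(from=A, to=B, msg='pong')): A:[req] B:[pong] C:[]
After 10 (process(A)): A:[] B:[pong] C:[]

(empty)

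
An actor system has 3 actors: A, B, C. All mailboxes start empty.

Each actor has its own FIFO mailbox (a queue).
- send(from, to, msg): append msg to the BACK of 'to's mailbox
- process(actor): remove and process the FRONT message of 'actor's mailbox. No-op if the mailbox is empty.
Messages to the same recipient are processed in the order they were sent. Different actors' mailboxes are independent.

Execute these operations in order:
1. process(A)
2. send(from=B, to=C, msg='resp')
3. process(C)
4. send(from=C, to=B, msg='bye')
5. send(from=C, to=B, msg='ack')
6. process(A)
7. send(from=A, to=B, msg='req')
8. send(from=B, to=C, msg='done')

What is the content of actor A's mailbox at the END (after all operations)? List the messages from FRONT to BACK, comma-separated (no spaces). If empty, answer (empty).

After 1 (process(A)): A:[] B:[] C:[]
After 2 (send(from=B, to=C, msg='resp')): A:[] B:[] C:[resp]
After 3 (process(C)): A:[] B:[] C:[]
After 4 (send(from=C, to=B, msg='bye')): A:[] B:[bye] C:[]
After 5 (send(from=C, to=B, msg='ack')): A:[] B:[bye,ack] C:[]
After 6 (process(A)): A:[] B:[bye,ack] C:[]
After 7 (send(from=A, to=B, msg='req')): A:[] B:[bye,ack,req] C:[]
After 8 (send(from=B, to=C, msg='done')): A:[] B:[bye,ack,req] C:[done]

Answer: (empty)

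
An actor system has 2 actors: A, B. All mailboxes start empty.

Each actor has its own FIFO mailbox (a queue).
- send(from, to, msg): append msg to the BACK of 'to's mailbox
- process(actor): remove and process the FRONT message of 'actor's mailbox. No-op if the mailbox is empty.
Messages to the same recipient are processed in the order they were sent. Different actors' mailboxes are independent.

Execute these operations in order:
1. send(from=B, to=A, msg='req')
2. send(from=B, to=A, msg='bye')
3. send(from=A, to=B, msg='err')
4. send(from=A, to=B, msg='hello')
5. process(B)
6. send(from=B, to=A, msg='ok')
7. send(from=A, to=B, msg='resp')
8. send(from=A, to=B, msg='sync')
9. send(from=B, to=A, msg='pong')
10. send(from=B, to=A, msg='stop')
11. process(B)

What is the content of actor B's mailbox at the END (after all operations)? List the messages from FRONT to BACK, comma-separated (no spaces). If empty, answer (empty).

After 1 (send(from=B, to=A, msg='req')): A:[req] B:[]
After 2 (send(from=B, to=A, msg='bye')): A:[req,bye] B:[]
After 3 (send(from=A, to=B, msg='err')): A:[req,bye] B:[err]
After 4 (send(from=A, to=B, msg='hello')): A:[req,bye] B:[err,hello]
After 5 (process(B)): A:[req,bye] B:[hello]
After 6 (send(from=B, to=A, msg='ok')): A:[req,bye,ok] B:[hello]
After 7 (send(from=A, to=B, msg='resp')): A:[req,bye,ok] B:[hello,resp]
After 8 (send(from=A, to=B, msg='sync')): A:[req,bye,ok] B:[hello,resp,sync]
After 9 (send(from=B, to=A, msg='pong')): A:[req,bye,ok,pong] B:[hello,resp,sync]
After 10 (send(from=B, to=A, msg='stop')): A:[req,bye,ok,pong,stop] B:[hello,resp,sync]
After 11 (process(B)): A:[req,bye,ok,pong,stop] B:[resp,sync]

Answer: resp,sync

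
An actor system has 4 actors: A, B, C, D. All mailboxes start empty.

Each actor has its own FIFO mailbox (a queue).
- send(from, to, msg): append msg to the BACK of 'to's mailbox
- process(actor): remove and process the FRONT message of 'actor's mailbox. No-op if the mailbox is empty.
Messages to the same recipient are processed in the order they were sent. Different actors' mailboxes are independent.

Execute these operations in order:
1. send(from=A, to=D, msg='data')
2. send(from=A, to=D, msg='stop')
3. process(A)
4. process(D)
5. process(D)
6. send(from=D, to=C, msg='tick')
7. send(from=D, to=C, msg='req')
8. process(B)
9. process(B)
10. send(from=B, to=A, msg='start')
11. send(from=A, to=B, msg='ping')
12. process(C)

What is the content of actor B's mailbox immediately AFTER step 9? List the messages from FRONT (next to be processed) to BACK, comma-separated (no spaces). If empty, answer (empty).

After 1 (send(from=A, to=D, msg='data')): A:[] B:[] C:[] D:[data]
After 2 (send(from=A, to=D, msg='stop')): A:[] B:[] C:[] D:[data,stop]
After 3 (process(A)): A:[] B:[] C:[] D:[data,stop]
After 4 (process(D)): A:[] B:[] C:[] D:[stop]
After 5 (process(D)): A:[] B:[] C:[] D:[]
After 6 (send(from=D, to=C, msg='tick')): A:[] B:[] C:[tick] D:[]
After 7 (send(from=D, to=C, msg='req')): A:[] B:[] C:[tick,req] D:[]
After 8 (process(B)): A:[] B:[] C:[tick,req] D:[]
After 9 (process(B)): A:[] B:[] C:[tick,req] D:[]

(empty)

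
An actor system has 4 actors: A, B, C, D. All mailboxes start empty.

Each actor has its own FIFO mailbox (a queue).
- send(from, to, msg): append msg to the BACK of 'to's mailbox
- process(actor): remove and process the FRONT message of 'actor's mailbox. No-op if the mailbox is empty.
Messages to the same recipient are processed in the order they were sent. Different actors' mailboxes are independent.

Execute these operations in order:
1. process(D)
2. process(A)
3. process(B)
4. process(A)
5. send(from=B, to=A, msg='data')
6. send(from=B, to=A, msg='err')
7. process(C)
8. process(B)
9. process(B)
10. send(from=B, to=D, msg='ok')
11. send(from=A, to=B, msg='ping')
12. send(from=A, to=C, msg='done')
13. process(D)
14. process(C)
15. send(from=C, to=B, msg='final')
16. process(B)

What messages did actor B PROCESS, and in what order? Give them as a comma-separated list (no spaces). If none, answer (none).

Answer: ping

Derivation:
After 1 (process(D)): A:[] B:[] C:[] D:[]
After 2 (process(A)): A:[] B:[] C:[] D:[]
After 3 (process(B)): A:[] B:[] C:[] D:[]
After 4 (process(A)): A:[] B:[] C:[] D:[]
After 5 (send(from=B, to=A, msg='data')): A:[data] B:[] C:[] D:[]
After 6 (send(from=B, to=A, msg='err')): A:[data,err] B:[] C:[] D:[]
After 7 (process(C)): A:[data,err] B:[] C:[] D:[]
After 8 (process(B)): A:[data,err] B:[] C:[] D:[]
After 9 (process(B)): A:[data,err] B:[] C:[] D:[]
After 10 (send(from=B, to=D, msg='ok')): A:[data,err] B:[] C:[] D:[ok]
After 11 (send(from=A, to=B, msg='ping')): A:[data,err] B:[ping] C:[] D:[ok]
After 12 (send(from=A, to=C, msg='done')): A:[data,err] B:[ping] C:[done] D:[ok]
After 13 (process(D)): A:[data,err] B:[ping] C:[done] D:[]
After 14 (process(C)): A:[data,err] B:[ping] C:[] D:[]
After 15 (send(from=C, to=B, msg='final')): A:[data,err] B:[ping,final] C:[] D:[]
After 16 (process(B)): A:[data,err] B:[final] C:[] D:[]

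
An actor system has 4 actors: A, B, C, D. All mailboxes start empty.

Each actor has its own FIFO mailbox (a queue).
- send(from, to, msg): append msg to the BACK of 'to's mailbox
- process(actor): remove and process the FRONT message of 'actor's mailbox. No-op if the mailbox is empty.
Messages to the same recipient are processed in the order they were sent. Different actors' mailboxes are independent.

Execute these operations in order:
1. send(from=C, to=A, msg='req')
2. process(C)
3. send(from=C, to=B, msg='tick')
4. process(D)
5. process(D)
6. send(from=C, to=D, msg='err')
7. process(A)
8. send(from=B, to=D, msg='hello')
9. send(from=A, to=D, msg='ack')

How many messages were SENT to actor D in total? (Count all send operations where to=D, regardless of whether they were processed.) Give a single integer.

Answer: 3

Derivation:
After 1 (send(from=C, to=A, msg='req')): A:[req] B:[] C:[] D:[]
After 2 (process(C)): A:[req] B:[] C:[] D:[]
After 3 (send(from=C, to=B, msg='tick')): A:[req] B:[tick] C:[] D:[]
After 4 (process(D)): A:[req] B:[tick] C:[] D:[]
After 5 (process(D)): A:[req] B:[tick] C:[] D:[]
After 6 (send(from=C, to=D, msg='err')): A:[req] B:[tick] C:[] D:[err]
After 7 (process(A)): A:[] B:[tick] C:[] D:[err]
After 8 (send(from=B, to=D, msg='hello')): A:[] B:[tick] C:[] D:[err,hello]
After 9 (send(from=A, to=D, msg='ack')): A:[] B:[tick] C:[] D:[err,hello,ack]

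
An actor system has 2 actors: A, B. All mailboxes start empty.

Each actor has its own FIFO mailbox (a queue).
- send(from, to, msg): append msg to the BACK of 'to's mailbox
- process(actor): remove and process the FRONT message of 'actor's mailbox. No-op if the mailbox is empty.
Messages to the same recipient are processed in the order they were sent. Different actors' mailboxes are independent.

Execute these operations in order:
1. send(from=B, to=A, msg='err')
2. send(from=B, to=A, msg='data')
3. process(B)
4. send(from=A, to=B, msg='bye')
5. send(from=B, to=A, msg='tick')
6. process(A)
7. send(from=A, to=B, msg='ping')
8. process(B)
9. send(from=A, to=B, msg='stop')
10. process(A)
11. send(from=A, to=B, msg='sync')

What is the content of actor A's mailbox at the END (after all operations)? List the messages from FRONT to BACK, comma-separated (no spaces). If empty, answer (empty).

Answer: tick

Derivation:
After 1 (send(from=B, to=A, msg='err')): A:[err] B:[]
After 2 (send(from=B, to=A, msg='data')): A:[err,data] B:[]
After 3 (process(B)): A:[err,data] B:[]
After 4 (send(from=A, to=B, msg='bye')): A:[err,data] B:[bye]
After 5 (send(from=B, to=A, msg='tick')): A:[err,data,tick] B:[bye]
After 6 (process(A)): A:[data,tick] B:[bye]
After 7 (send(from=A, to=B, msg='ping')): A:[data,tick] B:[bye,ping]
After 8 (process(B)): A:[data,tick] B:[ping]
After 9 (send(from=A, to=B, msg='stop')): A:[data,tick] B:[ping,stop]
After 10 (process(A)): A:[tick] B:[ping,stop]
After 11 (send(from=A, to=B, msg='sync')): A:[tick] B:[ping,stop,sync]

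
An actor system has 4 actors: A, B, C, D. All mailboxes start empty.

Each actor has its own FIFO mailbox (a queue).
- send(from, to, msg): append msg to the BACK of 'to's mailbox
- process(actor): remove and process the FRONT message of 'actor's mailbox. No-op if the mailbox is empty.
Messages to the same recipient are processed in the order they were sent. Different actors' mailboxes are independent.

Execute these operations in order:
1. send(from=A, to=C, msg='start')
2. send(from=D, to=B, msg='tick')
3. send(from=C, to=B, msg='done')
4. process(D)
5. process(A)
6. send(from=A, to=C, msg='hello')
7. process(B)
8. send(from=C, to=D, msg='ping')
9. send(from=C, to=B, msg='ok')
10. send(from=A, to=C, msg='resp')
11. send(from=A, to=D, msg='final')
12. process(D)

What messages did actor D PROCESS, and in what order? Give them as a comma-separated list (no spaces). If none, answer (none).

After 1 (send(from=A, to=C, msg='start')): A:[] B:[] C:[start] D:[]
After 2 (send(from=D, to=B, msg='tick')): A:[] B:[tick] C:[start] D:[]
After 3 (send(from=C, to=B, msg='done')): A:[] B:[tick,done] C:[start] D:[]
After 4 (process(D)): A:[] B:[tick,done] C:[start] D:[]
After 5 (process(A)): A:[] B:[tick,done] C:[start] D:[]
After 6 (send(from=A, to=C, msg='hello')): A:[] B:[tick,done] C:[start,hello] D:[]
After 7 (process(B)): A:[] B:[done] C:[start,hello] D:[]
After 8 (send(from=C, to=D, msg='ping')): A:[] B:[done] C:[start,hello] D:[ping]
After 9 (send(from=C, to=B, msg='ok')): A:[] B:[done,ok] C:[start,hello] D:[ping]
After 10 (send(from=A, to=C, msg='resp')): A:[] B:[done,ok] C:[start,hello,resp] D:[ping]
After 11 (send(from=A, to=D, msg='final')): A:[] B:[done,ok] C:[start,hello,resp] D:[ping,final]
After 12 (process(D)): A:[] B:[done,ok] C:[start,hello,resp] D:[final]

Answer: ping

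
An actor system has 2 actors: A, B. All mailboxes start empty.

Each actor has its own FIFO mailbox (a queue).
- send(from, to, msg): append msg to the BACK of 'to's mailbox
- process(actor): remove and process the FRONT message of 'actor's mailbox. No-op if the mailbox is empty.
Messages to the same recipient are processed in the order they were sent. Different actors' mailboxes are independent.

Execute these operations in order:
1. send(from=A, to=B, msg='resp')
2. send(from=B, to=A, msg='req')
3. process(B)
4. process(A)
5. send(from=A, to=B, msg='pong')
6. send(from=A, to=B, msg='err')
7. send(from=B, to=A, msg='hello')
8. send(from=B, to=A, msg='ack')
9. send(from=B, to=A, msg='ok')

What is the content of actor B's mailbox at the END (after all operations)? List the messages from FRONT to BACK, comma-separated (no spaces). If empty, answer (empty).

Answer: pong,err

Derivation:
After 1 (send(from=A, to=B, msg='resp')): A:[] B:[resp]
After 2 (send(from=B, to=A, msg='req')): A:[req] B:[resp]
After 3 (process(B)): A:[req] B:[]
After 4 (process(A)): A:[] B:[]
After 5 (send(from=A, to=B, msg='pong')): A:[] B:[pong]
After 6 (send(from=A, to=B, msg='err')): A:[] B:[pong,err]
After 7 (send(from=B, to=A, msg='hello')): A:[hello] B:[pong,err]
After 8 (send(from=B, to=A, msg='ack')): A:[hello,ack] B:[pong,err]
After 9 (send(from=B, to=A, msg='ok')): A:[hello,ack,ok] B:[pong,err]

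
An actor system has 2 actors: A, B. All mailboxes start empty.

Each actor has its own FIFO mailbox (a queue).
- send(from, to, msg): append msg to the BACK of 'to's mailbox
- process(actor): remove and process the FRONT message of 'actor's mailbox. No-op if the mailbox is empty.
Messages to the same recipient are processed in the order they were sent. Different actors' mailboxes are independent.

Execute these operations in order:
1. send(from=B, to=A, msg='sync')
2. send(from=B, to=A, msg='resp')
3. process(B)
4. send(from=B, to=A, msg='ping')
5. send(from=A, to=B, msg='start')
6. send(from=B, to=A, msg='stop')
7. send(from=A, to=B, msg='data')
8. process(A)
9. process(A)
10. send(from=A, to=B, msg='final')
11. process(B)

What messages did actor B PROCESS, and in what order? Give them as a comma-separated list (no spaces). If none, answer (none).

Answer: start

Derivation:
After 1 (send(from=B, to=A, msg='sync')): A:[sync] B:[]
After 2 (send(from=B, to=A, msg='resp')): A:[sync,resp] B:[]
After 3 (process(B)): A:[sync,resp] B:[]
After 4 (send(from=B, to=A, msg='ping')): A:[sync,resp,ping] B:[]
After 5 (send(from=A, to=B, msg='start')): A:[sync,resp,ping] B:[start]
After 6 (send(from=B, to=A, msg='stop')): A:[sync,resp,ping,stop] B:[start]
After 7 (send(from=A, to=B, msg='data')): A:[sync,resp,ping,stop] B:[start,data]
After 8 (process(A)): A:[resp,ping,stop] B:[start,data]
After 9 (process(A)): A:[ping,stop] B:[start,data]
After 10 (send(from=A, to=B, msg='final')): A:[ping,stop] B:[start,data,final]
After 11 (process(B)): A:[ping,stop] B:[data,final]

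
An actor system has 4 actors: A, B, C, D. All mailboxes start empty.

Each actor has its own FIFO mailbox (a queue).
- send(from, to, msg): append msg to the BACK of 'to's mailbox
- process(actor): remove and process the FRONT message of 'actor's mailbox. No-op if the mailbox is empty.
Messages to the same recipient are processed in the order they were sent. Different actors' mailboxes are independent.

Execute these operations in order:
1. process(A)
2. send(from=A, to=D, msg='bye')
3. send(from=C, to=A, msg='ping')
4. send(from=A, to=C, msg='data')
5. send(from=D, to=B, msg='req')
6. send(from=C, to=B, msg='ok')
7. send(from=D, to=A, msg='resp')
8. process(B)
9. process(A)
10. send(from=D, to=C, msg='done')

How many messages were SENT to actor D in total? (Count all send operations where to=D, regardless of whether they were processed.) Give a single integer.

After 1 (process(A)): A:[] B:[] C:[] D:[]
After 2 (send(from=A, to=D, msg='bye')): A:[] B:[] C:[] D:[bye]
After 3 (send(from=C, to=A, msg='ping')): A:[ping] B:[] C:[] D:[bye]
After 4 (send(from=A, to=C, msg='data')): A:[ping] B:[] C:[data] D:[bye]
After 5 (send(from=D, to=B, msg='req')): A:[ping] B:[req] C:[data] D:[bye]
After 6 (send(from=C, to=B, msg='ok')): A:[ping] B:[req,ok] C:[data] D:[bye]
After 7 (send(from=D, to=A, msg='resp')): A:[ping,resp] B:[req,ok] C:[data] D:[bye]
After 8 (process(B)): A:[ping,resp] B:[ok] C:[data] D:[bye]
After 9 (process(A)): A:[resp] B:[ok] C:[data] D:[bye]
After 10 (send(from=D, to=C, msg='done')): A:[resp] B:[ok] C:[data,done] D:[bye]

Answer: 1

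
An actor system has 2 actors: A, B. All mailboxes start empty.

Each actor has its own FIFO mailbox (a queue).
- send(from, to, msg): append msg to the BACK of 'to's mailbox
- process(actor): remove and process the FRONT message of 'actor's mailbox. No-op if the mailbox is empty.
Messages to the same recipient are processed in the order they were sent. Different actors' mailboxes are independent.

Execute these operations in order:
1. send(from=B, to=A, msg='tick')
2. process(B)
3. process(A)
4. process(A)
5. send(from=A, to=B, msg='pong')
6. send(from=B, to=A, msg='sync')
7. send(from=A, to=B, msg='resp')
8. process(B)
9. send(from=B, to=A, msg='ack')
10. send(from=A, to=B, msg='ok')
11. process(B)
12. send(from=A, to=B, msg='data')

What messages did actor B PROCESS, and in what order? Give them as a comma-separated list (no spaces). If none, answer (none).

Answer: pong,resp

Derivation:
After 1 (send(from=B, to=A, msg='tick')): A:[tick] B:[]
After 2 (process(B)): A:[tick] B:[]
After 3 (process(A)): A:[] B:[]
After 4 (process(A)): A:[] B:[]
After 5 (send(from=A, to=B, msg='pong')): A:[] B:[pong]
After 6 (send(from=B, to=A, msg='sync')): A:[sync] B:[pong]
After 7 (send(from=A, to=B, msg='resp')): A:[sync] B:[pong,resp]
After 8 (process(B)): A:[sync] B:[resp]
After 9 (send(from=B, to=A, msg='ack')): A:[sync,ack] B:[resp]
After 10 (send(from=A, to=B, msg='ok')): A:[sync,ack] B:[resp,ok]
After 11 (process(B)): A:[sync,ack] B:[ok]
After 12 (send(from=A, to=B, msg='data')): A:[sync,ack] B:[ok,data]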